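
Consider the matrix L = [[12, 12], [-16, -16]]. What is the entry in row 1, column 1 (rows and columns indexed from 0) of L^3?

-256

Characteristic polynomial: s^2 + 4s = s(s + 4), so the eigenvalues are -4, 0.
s=-4: eigenvector (-3, 4).
s=0: eigenvector (1, -1).
P = [[-3, 1], [4, -1]], D = diag(-4, 0), P⁻¹ = [[1, 1], [4, 3]].
L³ = P·diag(-64, 0)·P⁻¹ = [[192, 192], [-256, -256]].
The requested entry is -256.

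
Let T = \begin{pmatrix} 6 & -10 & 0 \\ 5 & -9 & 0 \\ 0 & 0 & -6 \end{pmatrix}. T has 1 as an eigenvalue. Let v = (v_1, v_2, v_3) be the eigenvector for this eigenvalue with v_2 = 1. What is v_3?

T − 1I = [[5, -10, 0], [5, -10, 0], [0, 0, -7]].
Solving (T − 1I)v = 0 gives the eigenspace spanned by (2, 1, 0).
With v_2 = 1, v = (2, 1, 0), so v_3 = 0.

0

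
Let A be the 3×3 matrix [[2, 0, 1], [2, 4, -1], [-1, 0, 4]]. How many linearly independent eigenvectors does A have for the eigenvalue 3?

1

A − 3I = [[-1, 0, 1], [2, 1, -1], [-1, 0, 1]].
This matrix has rank 2, so its null space has dimension 3 − 2 = 1.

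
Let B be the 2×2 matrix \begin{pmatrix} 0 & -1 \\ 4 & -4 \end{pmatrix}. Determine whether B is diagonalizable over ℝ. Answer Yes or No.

Characteristic polynomial: p(t) = t^2 + 4t + 4 = (t + 2)^2.
t = -2 has algebraic multiplicity 2; rank(B + 2I) = 1, so geometric multiplicity = 1.
Geometric multiplicity < algebraic multiplicity, so B is not diagonalizable.

No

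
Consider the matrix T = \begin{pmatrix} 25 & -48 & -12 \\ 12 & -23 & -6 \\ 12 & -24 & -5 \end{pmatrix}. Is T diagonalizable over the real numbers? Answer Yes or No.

Characteristic polynomial: p(λ) = λ^3 + 3λ^2 - 9λ + 5 = (λ - 1)^2(λ + 5).
λ = 1 has algebraic multiplicity 2; rank(T − 1I) = 1, so geometric multiplicity = 2.
Every eigenvalue has geometric = algebraic multiplicity, so T is diagonalizable.

Yes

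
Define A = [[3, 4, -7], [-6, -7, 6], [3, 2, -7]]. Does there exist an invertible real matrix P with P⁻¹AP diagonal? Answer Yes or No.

Characteristic polynomial: p(μ) = μ^3 + 11μ^2 + 40μ + 48 = (μ + 3)(μ + 4)^2.
μ = -4 has algebraic multiplicity 2; rank(A + 4I) = 2, so geometric multiplicity = 1.
Geometric multiplicity < algebraic multiplicity, so A is not diagonalizable.

No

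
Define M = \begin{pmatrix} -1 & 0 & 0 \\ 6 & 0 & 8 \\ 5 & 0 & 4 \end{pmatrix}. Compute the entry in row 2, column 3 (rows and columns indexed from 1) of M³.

Characteristic polynomial: t^3 - 3t^2 - 4t = t(t - 4)(t + 1), so the eigenvalues are -1, 0, 4.
t=4: eigenvector (0, 2, 1).
t=0: eigenvector (0, 1, 0).
t=-1: eigenvector (1, 2, -1).
P = [[0, 0, 1], [2, 1, 2], [1, 0, -1]], D = diag(4, 0, -1), P⁻¹ = [[1, 0, 1], [-4, 1, -2], [1, 0, 0]].
M³ = P·diag(64, 0, -1)·P⁻¹ = [[-1, 0, 0], [126, 0, 128], [65, 0, 64]].
The requested entry is 128.

128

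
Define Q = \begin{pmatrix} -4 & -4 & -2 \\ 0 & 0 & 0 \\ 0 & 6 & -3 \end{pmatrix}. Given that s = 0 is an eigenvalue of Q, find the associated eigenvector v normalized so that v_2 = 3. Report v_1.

Q = [[-4, -4, -2], [0, 0, 0], [0, 6, -3]].
Solving (Q)v = 0 gives the eigenspace spanned by (-6, 3, 6).
With v_2 = 3, v = (-6, 3, 6), so v_1 = -6.

-6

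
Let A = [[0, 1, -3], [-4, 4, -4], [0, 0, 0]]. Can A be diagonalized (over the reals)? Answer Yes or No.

No

Characteristic polynomial: p(λ) = λ^3 - 4λ^2 + 4λ = λ(λ - 2)^2.
λ = 2 has algebraic multiplicity 2; rank(A − 2I) = 2, so geometric multiplicity = 1.
Geometric multiplicity < algebraic multiplicity, so A is not diagonalizable.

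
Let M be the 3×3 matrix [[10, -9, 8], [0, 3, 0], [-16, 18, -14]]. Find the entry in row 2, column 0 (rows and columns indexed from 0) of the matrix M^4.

2560

Characteristic polynomial: r^3 + r^2 - 24r + 36 = (r - 3)(r - 2)(r + 6), so the eigenvalues are -6, 2, 3.
r=-6: eigenvector (1, 0, -2).
r=3: eigenvector (-1, 1, 2).
r=2: eigenvector (1, 0, -1).
P = [[1, -1, 1], [0, 1, 0], [-2, 2, -1]], D = diag(-6, 3, 2), P⁻¹ = [[-1, 1, -1], [0, 1, 0], [2, 0, 1]].
M⁴ = P·diag(1296, 81, 16)·P⁻¹ = [[-1264, 1215, -1280], [0, 81, 0], [2560, -2430, 2576]].
The requested entry is 2560.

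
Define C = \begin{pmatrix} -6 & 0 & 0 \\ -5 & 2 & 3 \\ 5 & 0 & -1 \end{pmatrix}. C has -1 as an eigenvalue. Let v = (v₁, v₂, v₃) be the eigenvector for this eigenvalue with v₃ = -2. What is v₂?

C + 1I = [[-5, 0, 0], [-5, 3, 3], [5, 0, 0]].
Solving (C + 1I)v = 0 gives the eigenspace spanned by (0, 2, -2).
With v₃ = -2, v = (0, 2, -2), so v₂ = 2.

2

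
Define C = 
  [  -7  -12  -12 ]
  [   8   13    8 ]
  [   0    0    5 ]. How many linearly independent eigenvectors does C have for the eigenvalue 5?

2

C − 5I = [[-12, -12, -12], [8, 8, 8], [0, 0, 0]].
This matrix has rank 1, so its null space has dimension 3 − 1 = 2.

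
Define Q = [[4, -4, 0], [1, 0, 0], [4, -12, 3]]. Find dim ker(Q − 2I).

1

Q − 2I = [[2, -4, 0], [1, -2, 0], [4, -12, 1]].
This matrix has rank 2, so its null space has dimension 3 − 2 = 1.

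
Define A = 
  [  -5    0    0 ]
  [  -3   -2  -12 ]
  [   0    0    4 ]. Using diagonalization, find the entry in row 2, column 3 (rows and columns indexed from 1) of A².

-24

Characteristic polynomial: t^3 + 3t^2 - 18t - 40 = (t - 4)(t + 2)(t + 5), so the eigenvalues are -5, -2, 4.
t=-5: eigenvector (1, 1, 0).
t=4: eigenvector (0, -2, 1).
t=-2: eigenvector (0, 1, 0).
P = [[1, 0, 0], [1, -2, 1], [0, 1, 0]], D = diag(-5, 4, -2), P⁻¹ = [[1, 0, 0], [0, 0, 1], [-1, 1, 2]].
A² = P·diag(25, 16, 4)·P⁻¹ = [[25, 0, 0], [21, 4, -24], [0, 0, 16]].
The requested entry is -24.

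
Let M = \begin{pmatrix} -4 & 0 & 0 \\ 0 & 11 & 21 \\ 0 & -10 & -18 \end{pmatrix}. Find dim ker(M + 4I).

M + 4I = [[0, 0, 0], [0, 15, 21], [0, -10, -14]].
This matrix has rank 1, so its null space has dimension 3 − 1 = 2.

2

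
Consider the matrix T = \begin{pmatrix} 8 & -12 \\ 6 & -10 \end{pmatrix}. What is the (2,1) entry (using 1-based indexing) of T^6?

Characteristic polynomial: s^2 + 2s - 8 = (s - 2)(s + 4), so the eigenvalues are -4, 2.
s=-4: eigenvector (1, 1).
s=2: eigenvector (2, 1).
P = [[1, 2], [1, 1]], D = diag(-4, 2), P⁻¹ = [[-1, 2], [1, -1]].
T⁶ = P·diag(4096, 64)·P⁻¹ = [[-3968, 8064], [-4032, 8128]].
The requested entry is -4032.

-4032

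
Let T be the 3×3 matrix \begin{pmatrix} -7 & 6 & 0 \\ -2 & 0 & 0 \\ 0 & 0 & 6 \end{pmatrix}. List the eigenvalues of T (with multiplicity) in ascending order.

Characteristic polynomial: p(r) = r^3 + r^2 - 30r - 72 = (r - 6)(r + 3)(r + 4).
Roots (with multiplicity): -4, -3, 6.

-4, -3, 6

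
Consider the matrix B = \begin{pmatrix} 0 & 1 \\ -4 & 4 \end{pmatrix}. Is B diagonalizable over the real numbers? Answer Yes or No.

No

Characteristic polynomial: p(t) = t^2 - 4t + 4 = (t - 2)^2.
t = 2 has algebraic multiplicity 2; rank(B − 2I) = 1, so geometric multiplicity = 1.
Geometric multiplicity < algebraic multiplicity, so B is not diagonalizable.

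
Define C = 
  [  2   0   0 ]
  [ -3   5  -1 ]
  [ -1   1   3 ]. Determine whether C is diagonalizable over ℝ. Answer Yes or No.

No

Characteristic polynomial: p(t) = t^3 - 10t^2 + 32t - 32 = (t - 4)^2(t - 2).
t = 4 has algebraic multiplicity 2; rank(C − 4I) = 2, so geometric multiplicity = 1.
Geometric multiplicity < algebraic multiplicity, so C is not diagonalizable.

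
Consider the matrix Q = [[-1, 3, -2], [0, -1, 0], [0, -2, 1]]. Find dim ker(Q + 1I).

1

Q + 1I = [[0, 3, -2], [0, 0, 0], [0, -2, 2]].
This matrix has rank 2, so its null space has dimension 3 − 2 = 1.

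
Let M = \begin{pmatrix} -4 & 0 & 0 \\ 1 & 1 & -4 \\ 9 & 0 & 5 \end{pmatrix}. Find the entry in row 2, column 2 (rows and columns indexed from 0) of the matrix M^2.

Characteristic polynomial: t^3 - 2t^2 - 19t + 20 = (t - 5)(t - 1)(t + 4), so the eigenvalues are -4, 1, 5.
t=-4: eigenvector (1, -1, -1).
t=1: eigenvector (0, 1, 0).
t=5: eigenvector (0, -1, 1).
P = [[1, 0, 0], [-1, 1, -1], [-1, 0, 1]], D = diag(-4, 1, 5), P⁻¹ = [[1, 0, 0], [2, 1, 1], [1, 0, 1]].
M² = P·diag(16, 1, 25)·P⁻¹ = [[16, 0, 0], [-39, 1, -24], [9, 0, 25]].
The requested entry is 25.

25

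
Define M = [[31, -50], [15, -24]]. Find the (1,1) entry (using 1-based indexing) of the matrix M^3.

1291

Characteristic polynomial: r^2 - 7r + 6 = (r - 6)(r - 1), so the eigenvalues are 1, 6.
r=1: eigenvector (-5, -3).
r=6: eigenvector (2, 1).
P = [[-5, 2], [-3, 1]], D = diag(1, 6), P⁻¹ = [[1, -2], [3, -5]].
M³ = P·diag(1, 216)·P⁻¹ = [[1291, -2150], [645, -1074]].
The requested entry is 1291.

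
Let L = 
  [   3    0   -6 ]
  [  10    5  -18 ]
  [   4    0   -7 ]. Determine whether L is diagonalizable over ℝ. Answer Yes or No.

Characteristic polynomial: p(r) = r^3 - r^2 - 17r - 15 = (r - 5)(r + 1)(r + 3).
All 3 eigenvalues are distinct, so L is diagonalizable.

Yes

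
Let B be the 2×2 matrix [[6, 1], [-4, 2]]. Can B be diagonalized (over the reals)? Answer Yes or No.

No

Characteristic polynomial: p(t) = t^2 - 8t + 16 = (t - 4)^2.
t = 4 has algebraic multiplicity 2; rank(B − 4I) = 1, so geometric multiplicity = 1.
Geometric multiplicity < algebraic multiplicity, so B is not diagonalizable.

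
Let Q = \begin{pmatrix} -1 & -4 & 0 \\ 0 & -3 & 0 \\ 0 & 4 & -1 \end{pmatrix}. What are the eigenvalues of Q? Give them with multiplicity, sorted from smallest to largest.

-3, -1, -1

Characteristic polynomial: p(μ) = μ^3 + 5μ^2 + 7μ + 3 = (μ + 1)^2(μ + 3).
Roots (with multiplicity): -3, -1, -1.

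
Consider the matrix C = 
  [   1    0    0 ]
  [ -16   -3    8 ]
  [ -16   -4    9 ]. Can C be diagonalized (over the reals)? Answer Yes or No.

Characteristic polynomial: p(λ) = λ^3 - 7λ^2 + 11λ - 5 = (λ - 5)(λ - 1)^2.
λ = 1 has algebraic multiplicity 2; rank(C − 1I) = 1, so geometric multiplicity = 2.
Every eigenvalue has geometric = algebraic multiplicity, so C is diagonalizable.

Yes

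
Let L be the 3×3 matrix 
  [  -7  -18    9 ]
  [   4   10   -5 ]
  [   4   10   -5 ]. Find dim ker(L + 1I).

1

L + 1I = [[-6, -18, 9], [4, 11, -5], [4, 10, -4]].
This matrix has rank 2, so its null space has dimension 3 − 2 = 1.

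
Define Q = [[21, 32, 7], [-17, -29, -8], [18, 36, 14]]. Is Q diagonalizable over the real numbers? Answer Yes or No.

Characteristic polynomial: p(μ) = μ^3 - 6μ^2 - 15μ + 100 = (μ - 5)^2(μ + 4).
μ = 5 has algebraic multiplicity 2; rank(Q − 5I) = 2, so geometric multiplicity = 1.
Geometric multiplicity < algebraic multiplicity, so Q is not diagonalizable.

No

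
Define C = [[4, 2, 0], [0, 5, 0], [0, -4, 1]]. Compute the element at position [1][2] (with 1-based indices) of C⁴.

738

Characteristic polynomial: μ^3 - 10μ^2 + 29μ - 20 = (μ - 5)(μ - 4)(μ - 1), so the eigenvalues are 1, 4, 5.
μ=1: eigenvector (0, 0, 1).
μ=5: eigenvector (2, 1, -1).
μ=4: eigenvector (1, 0, 0).
P = [[0, 2, 1], [0, 1, 0], [1, -1, 0]], D = diag(1, 5, 4), P⁻¹ = [[0, 1, 1], [0, 1, 0], [1, -2, 0]].
C⁴ = P·diag(1, 625, 256)·P⁻¹ = [[256, 738, 0], [0, 625, 0], [0, -624, 1]].
The requested entry is 738.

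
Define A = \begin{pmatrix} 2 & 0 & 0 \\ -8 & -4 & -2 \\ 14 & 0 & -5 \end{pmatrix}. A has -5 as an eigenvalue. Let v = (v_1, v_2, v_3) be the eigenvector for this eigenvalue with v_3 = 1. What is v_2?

2

A + 5I = [[7, 0, 0], [-8, 1, -2], [14, 0, 0]].
Solving (A + 5I)v = 0 gives the eigenspace spanned by (0, 2, 1).
With v_3 = 1, v = (0, 2, 1), so v_2 = 2.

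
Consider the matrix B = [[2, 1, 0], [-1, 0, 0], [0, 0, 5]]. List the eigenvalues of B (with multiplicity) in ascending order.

Characteristic polynomial: p(t) = t^3 - 7t^2 + 11t - 5 = (t - 5)(t - 1)^2.
Roots (with multiplicity): 1, 1, 5.

1, 1, 5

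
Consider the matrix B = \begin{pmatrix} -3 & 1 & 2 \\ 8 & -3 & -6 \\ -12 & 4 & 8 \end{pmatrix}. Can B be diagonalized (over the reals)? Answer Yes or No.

Characteristic polynomial: p(r) = r^3 - 2r^2 + r = r(r - 1)^2.
r = 1 has algebraic multiplicity 2; rank(B − 1I) = 2, so geometric multiplicity = 1.
Geometric multiplicity < algebraic multiplicity, so B is not diagonalizable.

No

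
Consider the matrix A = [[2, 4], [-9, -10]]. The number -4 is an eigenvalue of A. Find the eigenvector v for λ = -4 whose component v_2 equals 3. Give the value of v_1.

-2

A + 4I = [[6, 4], [-9, -6]].
Solving (A + 4I)v = 0 gives the eigenspace spanned by (-2, 3).
With v_2 = 3, v = (-2, 3), so v_1 = -2.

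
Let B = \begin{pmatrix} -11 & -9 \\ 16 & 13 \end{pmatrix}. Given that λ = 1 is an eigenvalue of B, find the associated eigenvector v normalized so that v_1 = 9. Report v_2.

B − 1I = [[-12, -9], [16, 12]].
Solving (B − 1I)v = 0 gives the eigenspace spanned by (9, -12).
With v_1 = 9, v = (9, -12), so v_2 = -12.

-12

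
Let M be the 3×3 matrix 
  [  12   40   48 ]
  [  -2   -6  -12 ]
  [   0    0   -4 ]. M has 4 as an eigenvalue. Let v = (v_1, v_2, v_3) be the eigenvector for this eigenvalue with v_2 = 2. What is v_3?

0

M − 4I = [[8, 40, 48], [-2, -10, -12], [0, 0, -8]].
Solving (M − 4I)v = 0 gives the eigenspace spanned by (-10, 2, 0).
With v_2 = 2, v = (-10, 2, 0), so v_3 = 0.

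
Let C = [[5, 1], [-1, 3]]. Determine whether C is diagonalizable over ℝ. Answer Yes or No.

Characteristic polynomial: p(λ) = λ^2 - 8λ + 16 = (λ - 4)^2.
λ = 4 has algebraic multiplicity 2; rank(C − 4I) = 1, so geometric multiplicity = 1.
Geometric multiplicity < algebraic multiplicity, so C is not diagonalizable.

No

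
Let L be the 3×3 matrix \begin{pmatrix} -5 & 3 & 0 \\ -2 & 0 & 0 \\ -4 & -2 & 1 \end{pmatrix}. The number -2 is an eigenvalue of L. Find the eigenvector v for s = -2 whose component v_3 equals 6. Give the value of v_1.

L + 2I = [[-3, 3, 0], [-2, 2, 0], [-4, -2, 3]].
Solving (L + 2I)v = 0 gives the eigenspace spanned by (3, 3, 6).
With v_3 = 6, v = (3, 3, 6), so v_1 = 3.

3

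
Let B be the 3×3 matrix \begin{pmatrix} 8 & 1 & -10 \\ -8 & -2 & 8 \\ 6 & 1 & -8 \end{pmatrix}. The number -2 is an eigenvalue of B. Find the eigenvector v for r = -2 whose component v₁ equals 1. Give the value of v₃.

1

B + 2I = [[10, 1, -10], [-8, 0, 8], [6, 1, -6]].
Solving (B + 2I)v = 0 gives the eigenspace spanned by (1, 0, 1).
With v₁ = 1, v = (1, 0, 1), so v₃ = 1.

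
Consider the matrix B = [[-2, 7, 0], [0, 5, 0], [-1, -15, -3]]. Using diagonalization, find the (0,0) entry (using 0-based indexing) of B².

4

Characteristic polynomial: s^3 - 19s - 30 = (s - 5)(s + 2)(s + 3), so the eigenvalues are -3, -2, 5.
s=-3: eigenvector (0, 0, 1).
s=-2: eigenvector (-1, 0, 1).
s=5: eigenvector (1, 1, -2).
P = [[0, -1, 1], [0, 0, 1], [1, 1, -2]], D = diag(-3, -2, 5), P⁻¹ = [[1, 1, 1], [-1, 1, 0], [0, 1, 0]].
B² = P·diag(9, 4, 25)·P⁻¹ = [[4, 21, 0], [0, 25, 0], [5, -37, 9]].
The requested entry is 4.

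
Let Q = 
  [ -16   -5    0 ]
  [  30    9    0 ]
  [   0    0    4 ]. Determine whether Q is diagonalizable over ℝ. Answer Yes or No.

Characteristic polynomial: p(t) = t^3 + 3t^2 - 22t - 24 = (t - 4)(t + 1)(t + 6).
All 3 eigenvalues are distinct, so Q is diagonalizable.

Yes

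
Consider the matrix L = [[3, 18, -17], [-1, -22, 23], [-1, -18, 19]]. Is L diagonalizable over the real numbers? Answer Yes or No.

Characteristic polynomial: p(s) = s^3 - 12s + 16 = (s - 2)^2(s + 4).
s = 2 has algebraic multiplicity 2; rank(L − 2I) = 2, so geometric multiplicity = 1.
Geometric multiplicity < algebraic multiplicity, so L is not diagonalizable.

No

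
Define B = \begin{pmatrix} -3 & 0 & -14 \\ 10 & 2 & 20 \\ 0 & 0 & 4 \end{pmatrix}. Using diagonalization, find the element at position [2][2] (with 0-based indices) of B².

Characteristic polynomial: s^3 - 3s^2 - 10s + 24 = (s - 4)(s - 2)(s + 3), so the eigenvalues are -3, 2, 4.
s=-3: eigenvector (1, -2, 0).
s=4: eigenvector (-2, 0, 1).
s=2: eigenvector (0, 1, 0).
P = [[1, -2, 0], [-2, 0, 1], [0, 1, 0]], D = diag(-3, 4, 2), P⁻¹ = [[1, 0, 2], [0, 0, 1], [2, 1, 4]].
B² = P·diag(9, 16, 4)·P⁻¹ = [[9, 0, -14], [-10, 4, -20], [0, 0, 16]].
The requested entry is 16.

16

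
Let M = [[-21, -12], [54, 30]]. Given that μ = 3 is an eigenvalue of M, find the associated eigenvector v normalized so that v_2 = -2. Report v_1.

1

M − 3I = [[-24, -12], [54, 27]].
Solving (M − 3I)v = 0 gives the eigenspace spanned by (1, -2).
With v_2 = -2, v = (1, -2), so v_1 = 1.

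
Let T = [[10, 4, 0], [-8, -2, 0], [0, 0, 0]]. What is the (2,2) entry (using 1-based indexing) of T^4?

-1264

Characteristic polynomial: r^3 - 8r^2 + 12r = r(r - 6)(r - 2), so the eigenvalues are 0, 2, 6.
r=2: eigenvector (-1, 2, 0).
r=6: eigenvector (-1, 1, 0).
r=0: eigenvector (0, 0, 1).
P = [[-1, -1, 0], [2, 1, 0], [0, 0, 1]], D = diag(2, 6, 0), P⁻¹ = [[1, 1, 0], [-2, -1, 0], [0, 0, 1]].
T⁴ = P·diag(16, 1296, 0)·P⁻¹ = [[2576, 1280, 0], [-2560, -1264, 0], [0, 0, 0]].
The requested entry is -1264.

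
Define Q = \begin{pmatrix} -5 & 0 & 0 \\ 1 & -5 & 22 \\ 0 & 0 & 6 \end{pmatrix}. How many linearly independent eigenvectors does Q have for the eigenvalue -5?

Q + 5I = [[0, 0, 0], [1, 0, 22], [0, 0, 11]].
This matrix has rank 2, so its null space has dimension 3 − 2 = 1.

1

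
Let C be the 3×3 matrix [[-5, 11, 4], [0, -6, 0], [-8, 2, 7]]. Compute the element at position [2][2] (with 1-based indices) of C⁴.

Characteristic polynomial: μ^3 + 4μ^2 - 15μ - 18 = (μ - 3)(μ + 1)(μ + 6), so the eigenvalues are -6, -1, 3.
μ=-1: eigenvector (-1, 0, -1).
μ=-6: eigenvector (-3, 1, -2).
μ=3: eigenvector (1, 0, 2).
P = [[-1, -3, 1], [0, 1, 0], [-1, -2, 2]], D = diag(-1, -6, 3), P⁻¹ = [[-2, -4, 1], [0, 1, 0], [-1, -1, 1]].
C⁴ = P·diag(1, 1296, 81)·P⁻¹ = [[-79, -3965, 80], [0, 1296, 0], [-160, -2750, 161]].
The requested entry is 1296.

1296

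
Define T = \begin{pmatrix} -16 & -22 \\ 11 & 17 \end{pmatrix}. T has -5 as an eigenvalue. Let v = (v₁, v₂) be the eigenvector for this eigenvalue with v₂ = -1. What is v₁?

2

T + 5I = [[-11, -22], [11, 22]].
Solving (T + 5I)v = 0 gives the eigenspace spanned by (2, -1).
With v₂ = -1, v = (2, -1), so v₁ = 2.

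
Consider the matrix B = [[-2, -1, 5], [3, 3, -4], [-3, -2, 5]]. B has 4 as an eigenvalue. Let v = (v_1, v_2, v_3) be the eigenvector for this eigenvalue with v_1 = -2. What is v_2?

2

B − 4I = [[-6, -1, 5], [3, -1, -4], [-3, -2, 1]].
Solving (B − 4I)v = 0 gives the eigenspace spanned by (-2, 2, -2).
With v_1 = -2, v = (-2, 2, -2), so v_2 = 2.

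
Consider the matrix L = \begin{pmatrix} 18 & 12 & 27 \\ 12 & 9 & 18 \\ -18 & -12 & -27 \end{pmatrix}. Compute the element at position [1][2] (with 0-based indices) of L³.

162

Characteristic polynomial: s^3 - 9s = s(s - 3)(s + 3), so the eigenvalues are -3, 0, 3.
s=-3: eigenvector (2, 1, -2).
s=0: eigenvector (3, 0, -2).
s=3: eigenvector (1, 1, -1).
P = [[2, 3, 1], [1, 0, 1], [-2, -2, -1]], D = diag(-3, 0, 3), P⁻¹ = [[-2, -1, -3], [1, 0, 1], [2, 2, 3]].
L³ = P·diag(-27, 0, 27)·P⁻¹ = [[162, 108, 243], [108, 81, 162], [-162, -108, -243]].
The requested entry is 162.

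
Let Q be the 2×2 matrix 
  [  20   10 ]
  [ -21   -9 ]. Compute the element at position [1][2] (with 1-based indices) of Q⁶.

310310

Characteristic polynomial: r^2 - 11r + 30 = (r - 6)(r - 5), so the eigenvalues are 5, 6.
r=5: eigenvector (-2, 3).
r=6: eigenvector (-5, 7).
P = [[-2, -5], [3, 7]], D = diag(5, 6), P⁻¹ = [[7, 5], [-3, -2]].
Q⁶ = P·diag(15625, 46656)·P⁻¹ = [[481090, 310310], [-651651, -418809]].
The requested entry is 310310.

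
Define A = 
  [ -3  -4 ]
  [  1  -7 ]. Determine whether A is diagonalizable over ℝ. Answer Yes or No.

Characteristic polynomial: p(μ) = μ^2 + 10μ + 25 = (μ + 5)^2.
μ = -5 has algebraic multiplicity 2; rank(A + 5I) = 1, so geometric multiplicity = 1.
Geometric multiplicity < algebraic multiplicity, so A is not diagonalizable.

No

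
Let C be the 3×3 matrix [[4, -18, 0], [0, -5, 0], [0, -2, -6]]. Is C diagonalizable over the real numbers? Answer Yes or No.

Yes

Characteristic polynomial: p(t) = t^3 + 7t^2 - 14t - 120 = (t - 4)(t + 5)(t + 6).
All 3 eigenvalues are distinct, so C is diagonalizable.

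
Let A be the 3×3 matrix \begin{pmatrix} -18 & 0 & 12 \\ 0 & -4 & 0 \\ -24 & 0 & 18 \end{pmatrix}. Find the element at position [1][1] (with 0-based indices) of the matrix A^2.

16

Characteristic polynomial: r^3 + 4r^2 - 36r - 144 = (r - 6)(r + 4)(r + 6), so the eigenvalues are -6, -4, 6.
r=6: eigenvector (-1, 0, -2).
r=-4: eigenvector (0, 1, 0).
r=-6: eigenvector (1, 0, 1).
P = [[-1, 0, 1], [0, 1, 0], [-2, 0, 1]], D = diag(6, -4, -6), P⁻¹ = [[1, 0, -1], [0, 1, 0], [2, 0, -1]].
A² = P·diag(36, 16, 36)·P⁻¹ = [[36, 0, 0], [0, 16, 0], [0, 0, 36]].
The requested entry is 16.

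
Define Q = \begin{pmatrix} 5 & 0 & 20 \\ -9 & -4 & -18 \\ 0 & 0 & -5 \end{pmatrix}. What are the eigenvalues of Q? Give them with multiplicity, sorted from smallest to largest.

Characteristic polynomial: p(r) = r^3 + 4r^2 - 25r - 100 = (r - 5)(r + 4)(r + 5).
Roots (with multiplicity): -5, -4, 5.

-5, -4, 5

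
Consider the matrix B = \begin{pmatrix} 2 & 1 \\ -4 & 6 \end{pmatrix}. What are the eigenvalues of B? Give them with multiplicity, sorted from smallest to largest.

Characteristic polynomial: p(r) = r^2 - 8r + 16 = (r - 4)^2.
Roots (with multiplicity): 4, 4.

4, 4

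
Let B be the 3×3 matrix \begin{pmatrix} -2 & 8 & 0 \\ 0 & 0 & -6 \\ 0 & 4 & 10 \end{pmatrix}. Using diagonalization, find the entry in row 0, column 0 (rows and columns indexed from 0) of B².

4

Characteristic polynomial: s^3 - 8s^2 + 4s + 48 = (s - 6)(s - 4)(s + 2), so the eigenvalues are -2, 4, 6.
s=-2: eigenvector (1, 0, 0).
s=4: eigenvector (4, 3, -2).
s=6: eigenvector (-1, -1, 1).
P = [[1, 4, -1], [0, 3, -1], [0, -2, 1]], D = diag(-2, 4, 6), P⁻¹ = [[1, -2, -1], [0, 1, 1], [0, 2, 3]].
B² = P·diag(4, 16, 36)·P⁻¹ = [[4, -16, -48], [0, -24, -60], [0, 40, 76]].
The requested entry is 4.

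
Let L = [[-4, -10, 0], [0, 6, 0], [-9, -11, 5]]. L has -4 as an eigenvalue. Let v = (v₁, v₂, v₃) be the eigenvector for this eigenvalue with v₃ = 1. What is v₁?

1

L + 4I = [[0, -10, 0], [0, 10, 0], [-9, -11, 9]].
Solving (L + 4I)v = 0 gives the eigenspace spanned by (1, 0, 1).
With v₃ = 1, v = (1, 0, 1), so v₁ = 1.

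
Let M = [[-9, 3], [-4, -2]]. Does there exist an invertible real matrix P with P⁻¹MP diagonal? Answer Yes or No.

Characteristic polynomial: p(r) = r^2 + 11r + 30 = (r + 5)(r + 6).
All 2 eigenvalues are distinct, so M is diagonalizable.

Yes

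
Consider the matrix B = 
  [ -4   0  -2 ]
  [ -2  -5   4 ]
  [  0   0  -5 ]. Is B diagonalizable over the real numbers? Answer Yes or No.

Yes

Characteristic polynomial: p(μ) = μ^3 + 14μ^2 + 65μ + 100 = (μ + 4)(μ + 5)^2.
μ = -5 has algebraic multiplicity 2; rank(B + 5I) = 1, so geometric multiplicity = 2.
Every eigenvalue has geometric = algebraic multiplicity, so B is diagonalizable.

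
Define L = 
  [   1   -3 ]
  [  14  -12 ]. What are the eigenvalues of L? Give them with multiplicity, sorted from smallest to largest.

Characteristic polynomial: p(r) = r^2 + 11r + 30 = (r + 5)(r + 6).
Roots (with multiplicity): -6, -5.

-6, -5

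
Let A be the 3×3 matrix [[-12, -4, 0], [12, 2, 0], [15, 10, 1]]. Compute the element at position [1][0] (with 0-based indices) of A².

Characteristic polynomial: r^3 + 9r^2 + 14r - 24 = (r - 1)(r + 4)(r + 6), so the eigenvalues are -6, -4, 1.
r=-4: eigenvector (1, -2, 1).
r=-6: eigenvector (2, -3, 0).
r=1: eigenvector (0, 0, 1).
P = [[1, 2, 0], [-2, -3, 0], [1, 0, 1]], D = diag(-4, -6, 1), P⁻¹ = [[-3, -2, 0], [2, 1, 0], [3, 2, 1]].
A² = P·diag(16, 36, 1)·P⁻¹ = [[96, 40, 0], [-120, -44, 0], [-45, -30, 1]].
The requested entry is -120.

-120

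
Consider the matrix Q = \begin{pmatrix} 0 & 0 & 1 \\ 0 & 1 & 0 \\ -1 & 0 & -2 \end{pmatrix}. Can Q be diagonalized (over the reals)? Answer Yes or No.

Characteristic polynomial: p(t) = t^3 + t^2 - t - 1 = (t - 1)(t + 1)^2.
t = -1 has algebraic multiplicity 2; rank(Q + 1I) = 2, so geometric multiplicity = 1.
Geometric multiplicity < algebraic multiplicity, so Q is not diagonalizable.

No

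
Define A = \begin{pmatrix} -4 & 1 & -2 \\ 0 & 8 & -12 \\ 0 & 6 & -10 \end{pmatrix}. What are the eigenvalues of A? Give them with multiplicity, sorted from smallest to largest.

-4, -4, 2

Characteristic polynomial: p(λ) = λ^3 + 6λ^2 - 32 = (λ - 2)(λ + 4)^2.
Roots (with multiplicity): -4, -4, 2.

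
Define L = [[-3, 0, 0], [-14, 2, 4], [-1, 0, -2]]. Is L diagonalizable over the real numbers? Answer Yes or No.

Yes

Characteristic polynomial: p(r) = r^3 + 3r^2 - 4r - 12 = (r - 2)(r + 2)(r + 3).
All 3 eigenvalues are distinct, so L is diagonalizable.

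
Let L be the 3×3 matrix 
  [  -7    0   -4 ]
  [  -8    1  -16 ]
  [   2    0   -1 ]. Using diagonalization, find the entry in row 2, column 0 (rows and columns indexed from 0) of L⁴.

-544

Characteristic polynomial: t^3 + 7t^2 + 7t - 15 = (t - 1)(t + 3)(t + 5), so the eigenvalues are -5, -3, 1.
t=-3: eigenvector (-1, 2, 1).
t=1: eigenvector (0, 1, 0).
t=-5: eigenvector (-2, 0, 1).
P = [[-1, 0, -2], [2, 1, 0], [1, 0, 1]], D = diag(-3, 1, -5), P⁻¹ = [[1, 0, 2], [-2, 1, -4], [-1, 0, -1]].
L⁴ = P·diag(81, 1, 625)·P⁻¹ = [[1169, 0, 1088], [160, 1, 320], [-544, 0, -463]].
The requested entry is -544.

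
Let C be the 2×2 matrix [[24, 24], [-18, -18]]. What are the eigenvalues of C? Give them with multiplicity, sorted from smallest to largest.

0, 6

Characteristic polynomial: p(λ) = λ^2 - 6λ = λ(λ - 6).
Roots (with multiplicity): 0, 6.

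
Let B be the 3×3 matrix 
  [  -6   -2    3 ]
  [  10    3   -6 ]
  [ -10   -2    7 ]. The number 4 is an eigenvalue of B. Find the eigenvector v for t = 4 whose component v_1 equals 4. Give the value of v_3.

8

B − 4I = [[-10, -2, 3], [10, -1, -6], [-10, -2, 3]].
Solving (B − 4I)v = 0 gives the eigenspace spanned by (4, -8, 8).
With v_1 = 4, v = (4, -8, 8), so v_3 = 8.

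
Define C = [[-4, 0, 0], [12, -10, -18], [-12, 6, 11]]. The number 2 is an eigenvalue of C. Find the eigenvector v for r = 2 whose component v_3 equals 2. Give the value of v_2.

C − 2I = [[-6, 0, 0], [12, -12, -18], [-12, 6, 9]].
Solving (C − 2I)v = 0 gives the eigenspace spanned by (0, -3, 2).
With v_3 = 2, v = (0, -3, 2), so v_2 = -3.

-3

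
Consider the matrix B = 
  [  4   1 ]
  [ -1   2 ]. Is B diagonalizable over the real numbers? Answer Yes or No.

No

Characteristic polynomial: p(t) = t^2 - 6t + 9 = (t - 3)^2.
t = 3 has algebraic multiplicity 2; rank(B − 3I) = 1, so geometric multiplicity = 1.
Geometric multiplicity < algebraic multiplicity, so B is not diagonalizable.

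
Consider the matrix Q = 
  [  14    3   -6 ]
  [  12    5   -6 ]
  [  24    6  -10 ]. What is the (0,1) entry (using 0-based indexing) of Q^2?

Characteristic polynomial: t^3 - 9t^2 + 24t - 20 = (t - 5)(t - 2)^2, so the eigenvalues are 2, 2, 5.
t=2: eigenvector (0, 2, 1).
t=5: eigenvector (1, 1, 2).
t=2: eigenvector (1, 0, 2).
P = [[0, 1, 1], [2, 1, 0], [1, 2, 2]], D = diag(2, 5, 2), P⁻¹ = [[-2, 0, 1], [4, 1, -2], [-3, -1, 2]].
Q² = P·diag(4, 25, 4)·P⁻¹ = [[88, 21, -42], [84, 25, -42], [168, 42, -80]].
The requested entry is 21.

21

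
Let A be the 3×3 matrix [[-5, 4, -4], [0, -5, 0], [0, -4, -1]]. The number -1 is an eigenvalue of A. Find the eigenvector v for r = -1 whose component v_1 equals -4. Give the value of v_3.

4

A + 1I = [[-4, 4, -4], [0, -4, 0], [0, -4, 0]].
Solving (A + 1I)v = 0 gives the eigenspace spanned by (-4, 0, 4).
With v_1 = -4, v = (-4, 0, 4), so v_3 = 4.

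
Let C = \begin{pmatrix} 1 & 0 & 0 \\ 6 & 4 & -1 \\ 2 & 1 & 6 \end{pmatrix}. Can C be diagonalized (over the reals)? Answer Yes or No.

Characteristic polynomial: p(r) = r^3 - 11r^2 + 35r - 25 = (r - 5)^2(r - 1).
r = 5 has algebraic multiplicity 2; rank(C − 5I) = 2, so geometric multiplicity = 1.
Geometric multiplicity < algebraic multiplicity, so C is not diagonalizable.

No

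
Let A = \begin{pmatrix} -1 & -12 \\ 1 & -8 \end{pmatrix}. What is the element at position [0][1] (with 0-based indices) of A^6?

138348

Characteristic polynomial: r^2 + 9r + 20 = (r + 4)(r + 5), so the eigenvalues are -5, -4.
r=-4: eigenvector (4, 1).
r=-5: eigenvector (3, 1).
P = [[4, 3], [1, 1]], D = diag(-4, -5), P⁻¹ = [[1, -3], [-1, 4]].
A⁶ = P·diag(4096, 15625)·P⁻¹ = [[-30491, 138348], [-11529, 50212]].
The requested entry is 138348.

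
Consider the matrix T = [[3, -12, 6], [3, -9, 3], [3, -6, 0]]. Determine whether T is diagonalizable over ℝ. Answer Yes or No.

Characteristic polynomial: p(r) = r^3 + 6r^2 + 9r = r(r + 3)^2.
r = -3 has algebraic multiplicity 2; rank(T + 3I) = 1, so geometric multiplicity = 2.
Every eigenvalue has geometric = algebraic multiplicity, so T is diagonalizable.

Yes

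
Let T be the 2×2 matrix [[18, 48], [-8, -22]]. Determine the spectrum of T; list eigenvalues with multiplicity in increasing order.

-6, 2

Characteristic polynomial: p(r) = r^2 + 4r - 12 = (r - 2)(r + 6).
Roots (with multiplicity): -6, 2.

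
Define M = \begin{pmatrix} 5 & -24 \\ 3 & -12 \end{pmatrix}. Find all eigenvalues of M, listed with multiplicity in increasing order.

-4, -3

Characteristic polynomial: p(μ) = μ^2 + 7μ + 12 = (μ + 3)(μ + 4).
Roots (with multiplicity): -4, -3.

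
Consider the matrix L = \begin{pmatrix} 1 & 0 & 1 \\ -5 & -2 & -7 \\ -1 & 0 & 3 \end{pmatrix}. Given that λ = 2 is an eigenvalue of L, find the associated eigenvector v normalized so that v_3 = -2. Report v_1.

L − 2I = [[-1, 0, 1], [-5, -4, -7], [-1, 0, 1]].
Solving (L − 2I)v = 0 gives the eigenspace spanned by (-2, 6, -2).
With v_3 = -2, v = (-2, 6, -2), so v_1 = -2.

-2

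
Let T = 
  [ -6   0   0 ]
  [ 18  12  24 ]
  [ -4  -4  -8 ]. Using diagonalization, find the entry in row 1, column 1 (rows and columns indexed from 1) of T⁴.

1296

Characteristic polynomial: λ^3 + 2λ^2 - 24λ = λ(λ - 4)(λ + 6), so the eigenvalues are -6, 0, 4.
λ=0: eigenvector (0, -2, 1).
λ=4: eigenvector (0, 3, -1).
λ=-6: eigenvector (1, -1, 0).
P = [[0, 0, 1], [-2, 3, -1], [1, -1, 0]], D = diag(0, 4, -6), P⁻¹ = [[1, 1, 3], [1, 1, 2], [1, 0, 0]].
T⁴ = P·diag(0, 256, 1296)·P⁻¹ = [[1296, 0, 0], [-528, 768, 1536], [-256, -256, -512]].
The requested entry is 1296.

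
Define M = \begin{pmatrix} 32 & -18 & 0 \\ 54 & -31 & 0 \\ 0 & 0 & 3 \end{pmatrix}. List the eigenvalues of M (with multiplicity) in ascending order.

-4, 3, 5

Characteristic polynomial: p(t) = t^3 - 4t^2 - 17t + 60 = (t - 5)(t - 3)(t + 4).
Roots (with multiplicity): -4, 3, 5.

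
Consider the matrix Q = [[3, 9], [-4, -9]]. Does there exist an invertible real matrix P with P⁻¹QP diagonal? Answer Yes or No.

No

Characteristic polynomial: p(λ) = λ^2 + 6λ + 9 = (λ + 3)^2.
λ = -3 has algebraic multiplicity 2; rank(Q + 3I) = 1, so geometric multiplicity = 1.
Geometric multiplicity < algebraic multiplicity, so Q is not diagonalizable.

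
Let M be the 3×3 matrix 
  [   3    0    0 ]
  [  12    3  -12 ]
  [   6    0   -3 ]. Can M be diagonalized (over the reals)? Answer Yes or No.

Yes

Characteristic polynomial: p(λ) = λ^3 - 3λ^2 - 9λ + 27 = (λ - 3)^2(λ + 3).
λ = 3 has algebraic multiplicity 2; rank(M − 3I) = 1, so geometric multiplicity = 2.
Every eigenvalue has geometric = algebraic multiplicity, so M is diagonalizable.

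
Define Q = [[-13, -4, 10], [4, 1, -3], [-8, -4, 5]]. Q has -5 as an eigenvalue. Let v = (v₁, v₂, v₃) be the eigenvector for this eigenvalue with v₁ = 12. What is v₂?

Q + 5I = [[-8, -4, 10], [4, 6, -3], [-8, -4, 10]].
Solving (Q + 5I)v = 0 gives the eigenspace spanned by (12, -4, 8).
With v₁ = 12, v = (12, -4, 8), so v₂ = -4.

-4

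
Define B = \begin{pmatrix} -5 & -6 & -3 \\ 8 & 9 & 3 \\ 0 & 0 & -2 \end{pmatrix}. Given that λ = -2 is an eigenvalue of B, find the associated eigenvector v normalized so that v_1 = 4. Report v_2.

-4

B + 2I = [[-3, -6, -3], [8, 11, 3], [0, 0, 0]].
Solving (B + 2I)v = 0 gives the eigenspace spanned by (4, -4, 4).
With v_1 = 4, v = (4, -4, 4), so v_2 = -4.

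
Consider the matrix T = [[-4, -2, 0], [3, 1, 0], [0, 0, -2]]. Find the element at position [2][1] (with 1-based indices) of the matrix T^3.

Characteristic polynomial: λ^3 + 5λ^2 + 8λ + 4 = (λ + 1)(λ + 2)^2, so the eigenvalues are -2, -2, -1.
λ=-2: eigenvector (1, -1, 0).
λ=-1: eigenvector (-2, 3, 0).
λ=-2: eigenvector (0, 0, 1).
P = [[1, -2, 0], [-1, 3, 0], [0, 0, 1]], D = diag(-2, -1, -2), P⁻¹ = [[3, 2, 0], [1, 1, 0], [0, 0, 1]].
T³ = P·diag(-8, -1, -8)·P⁻¹ = [[-22, -14, 0], [21, 13, 0], [0, 0, -8]].
The requested entry is 21.

21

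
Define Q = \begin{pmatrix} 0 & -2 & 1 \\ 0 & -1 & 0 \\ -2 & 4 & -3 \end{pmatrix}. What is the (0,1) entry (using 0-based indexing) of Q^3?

-14

Characteristic polynomial: s^3 + 4s^2 + 5s + 2 = (s + 1)^2(s + 2), so the eigenvalues are -2, -1, -1.
s=-2: eigenvector (-1, 0, 2).
s=-1: eigenvector (2, 1, 0).
s=-1: eigenvector (-1, 0, 1).
P = [[-1, 2, -1], [0, 1, 0], [2, 0, 1]], D = diag(-2, -1, -1), P⁻¹ = [[1, -2, 1], [0, 1, 0], [-2, 4, -1]].
Q³ = P·diag(-8, -1, -1)·P⁻¹ = [[6, -14, 7], [0, -1, 0], [-14, 28, -15]].
The requested entry is -14.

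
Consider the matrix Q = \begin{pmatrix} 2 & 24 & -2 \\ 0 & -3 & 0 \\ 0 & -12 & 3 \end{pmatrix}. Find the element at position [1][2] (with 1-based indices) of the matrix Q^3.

216

Characteristic polynomial: t^3 - 2t^2 - 9t + 18 = (t - 3)(t - 2)(t + 3), so the eigenvalues are -3, 2, 3.
t=-3: eigenvector (-4, 1, 2).
t=2: eigenvector (1, 0, 0).
t=3: eigenvector (-2, 0, 1).
P = [[-4, 1, -2], [1, 0, 0], [2, 0, 1]], D = diag(-3, 2, 3), P⁻¹ = [[0, 1, 0], [1, 0, 2], [0, -2, 1]].
Q³ = P·diag(-27, 8, 27)·P⁻¹ = [[8, 216, -38], [0, -27, 0], [0, -108, 27]].
The requested entry is 216.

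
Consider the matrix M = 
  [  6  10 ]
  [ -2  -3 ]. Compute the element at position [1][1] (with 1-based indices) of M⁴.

Characteristic polynomial: λ^2 - 3λ + 2 = (λ - 2)(λ - 1), so the eigenvalues are 1, 2.
λ=1: eigenvector (2, -1).
λ=2: eigenvector (5, -2).
P = [[2, 5], [-1, -2]], D = diag(1, 2), P⁻¹ = [[-2, -5], [1, 2]].
M⁴ = P·diag(1, 16)·P⁻¹ = [[76, 150], [-30, -59]].
The requested entry is 76.

76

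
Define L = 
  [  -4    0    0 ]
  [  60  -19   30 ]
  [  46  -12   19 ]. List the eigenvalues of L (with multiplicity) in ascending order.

Characteristic polynomial: p(s) = s^3 + 4s^2 - s - 4 = (s - 1)(s + 1)(s + 4).
Roots (with multiplicity): -4, -1, 1.

-4, -1, 1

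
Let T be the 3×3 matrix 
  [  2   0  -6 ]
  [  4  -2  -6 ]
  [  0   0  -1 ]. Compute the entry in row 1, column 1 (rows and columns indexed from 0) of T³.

-8

Characteristic polynomial: s^3 + s^2 - 4s - 4 = (s - 2)(s + 1)(s + 2), so the eigenvalues are -2, -1, 2.
s=-2: eigenvector (0, 1, 0).
s=2: eigenvector (1, 1, 0).
s=-1: eigenvector (2, 2, 1).
P = [[0, 1, 2], [1, 1, 2], [0, 0, 1]], D = diag(-2, 2, -1), P⁻¹ = [[-1, 1, 0], [1, 0, -2], [0, 0, 1]].
T³ = P·diag(-8, 8, -1)·P⁻¹ = [[8, 0, -18], [16, -8, -18], [0, 0, -1]].
The requested entry is -8.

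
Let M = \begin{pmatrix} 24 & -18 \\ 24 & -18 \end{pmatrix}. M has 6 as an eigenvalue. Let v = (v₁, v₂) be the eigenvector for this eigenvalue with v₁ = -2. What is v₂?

-2

M − 6I = [[18, -18], [24, -24]].
Solving (M − 6I)v = 0 gives the eigenspace spanned by (-2, -2).
With v₁ = -2, v = (-2, -2), so v₂ = -2.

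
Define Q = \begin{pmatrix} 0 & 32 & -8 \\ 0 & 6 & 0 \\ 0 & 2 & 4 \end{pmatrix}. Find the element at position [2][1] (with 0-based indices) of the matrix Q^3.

Characteristic polynomial: μ^3 - 10μ^2 + 24μ = μ(μ - 6)(μ - 4), so the eigenvalues are 0, 4, 6.
μ=6: eigenvector (4, 1, 1).
μ=0: eigenvector (1, 0, 0).
μ=4: eigenvector (-2, 0, 1).
P = [[4, 1, -2], [1, 0, 0], [1, 0, 1]], D = diag(6, 0, 4), P⁻¹ = [[0, 1, 0], [1, -6, 2], [0, -1, 1]].
Q³ = P·diag(216, 0, 64)·P⁻¹ = [[0, 992, -128], [0, 216, 0], [0, 152, 64]].
The requested entry is 152.

152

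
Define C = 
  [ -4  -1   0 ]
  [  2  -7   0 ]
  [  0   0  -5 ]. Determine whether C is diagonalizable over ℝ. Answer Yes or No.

Characteristic polynomial: p(λ) = λ^3 + 16λ^2 + 85λ + 150 = (λ + 5)^2(λ + 6).
λ = -5 has algebraic multiplicity 2; rank(C + 5I) = 1, so geometric multiplicity = 2.
Every eigenvalue has geometric = algebraic multiplicity, so C is diagonalizable.

Yes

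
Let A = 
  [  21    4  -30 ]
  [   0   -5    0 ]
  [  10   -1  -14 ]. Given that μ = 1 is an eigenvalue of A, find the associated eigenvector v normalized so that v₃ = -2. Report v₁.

-3

A − 1I = [[20, 4, -30], [0, -6, 0], [10, -1, -15]].
Solving (A − 1I)v = 0 gives the eigenspace spanned by (-3, 0, -2).
With v₃ = -2, v = (-3, 0, -2), so v₁ = -3.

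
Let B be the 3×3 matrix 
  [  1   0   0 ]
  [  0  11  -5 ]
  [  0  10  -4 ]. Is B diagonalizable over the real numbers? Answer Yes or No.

Characteristic polynomial: p(r) = r^3 - 8r^2 + 13r - 6 = (r - 6)(r - 1)^2.
r = 1 has algebraic multiplicity 2; rank(B − 1I) = 1, so geometric multiplicity = 2.
Every eigenvalue has geometric = algebraic multiplicity, so B is diagonalizable.

Yes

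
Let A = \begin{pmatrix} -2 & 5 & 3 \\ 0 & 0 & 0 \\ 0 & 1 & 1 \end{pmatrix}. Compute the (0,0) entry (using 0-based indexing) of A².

Characteristic polynomial: λ^3 + λ^2 - 2λ = λ(λ - 1)(λ + 2), so the eigenvalues are -2, 0, 1.
λ=-2: eigenvector (1, 0, 0).
λ=0: eigenvector (1, 1, -1).
λ=1: eigenvector (1, 0, 1).
P = [[1, 1, 1], [0, 1, 0], [0, -1, 1]], D = diag(-2, 0, 1), P⁻¹ = [[1, -2, -1], [0, 1, 0], [0, 1, 1]].
A² = P·diag(4, 0, 1)·P⁻¹ = [[4, -7, -3], [0, 0, 0], [0, 1, 1]].
The requested entry is 4.

4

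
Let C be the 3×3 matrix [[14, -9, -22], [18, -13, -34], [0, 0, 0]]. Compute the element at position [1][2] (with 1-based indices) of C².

Characteristic polynomial: μ^3 - μ^2 - 20μ = μ(μ - 5)(μ + 4), so the eigenvalues are -4, 0, 5.
μ=-4: eigenvector (1, 2, 0).
μ=0: eigenvector (-1, -4, 1).
μ=5: eigenvector (-1, -1, 0).
P = [[1, -1, -1], [2, -4, -1], [0, 1, 0]], D = diag(-4, 0, 5), P⁻¹ = [[-1, 1, 3], [0, 0, 1], [-2, 1, 2]].
C² = P·diag(16, 0, 25)·P⁻¹ = [[34, -9, -2], [18, 7, 46], [0, 0, 0]].
The requested entry is -9.

-9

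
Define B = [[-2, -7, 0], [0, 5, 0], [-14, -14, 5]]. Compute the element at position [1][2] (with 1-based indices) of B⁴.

-609

Characteristic polynomial: μ^3 - 8μ^2 + 5μ + 50 = (μ - 5)^2(μ + 2), so the eigenvalues are -2, 5, 5.
μ=5: eigenvector (1, -1, 0).
μ=-2: eigenvector (1, 0, 2).
μ=5: eigenvector (0, 0, 1).
P = [[1, 1, 0], [-1, 0, 0], [0, 2, 1]], D = diag(5, -2, 5), P⁻¹ = [[0, -1, 0], [1, 1, 0], [-2, -2, 1]].
B⁴ = P·diag(625, 16, 625)·P⁻¹ = [[16, -609, 0], [0, 625, 0], [-1218, -1218, 625]].
The requested entry is -609.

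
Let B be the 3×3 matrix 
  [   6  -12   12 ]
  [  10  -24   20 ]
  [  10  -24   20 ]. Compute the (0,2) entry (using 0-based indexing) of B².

Characteristic polynomial: λ^3 - 2λ^2 - 24λ = λ(λ - 6)(λ + 4), so the eigenvalues are -4, 0, 6.
λ=6: eigenvector (1, 1, 1).
λ=0: eigenvector (2, 0, -1).
λ=-4: eigenvector (0, 1, 1).
P = [[1, 2, 0], [1, 0, 1], [1, -1, 1]], D = diag(6, 0, -4), P⁻¹ = [[1, -2, 2], [0, 1, -1], [-1, 3, -2]].
B² = P·diag(36, 0, 16)·P⁻¹ = [[36, -72, 72], [20, -24, 40], [20, -24, 40]].
The requested entry is 72.

72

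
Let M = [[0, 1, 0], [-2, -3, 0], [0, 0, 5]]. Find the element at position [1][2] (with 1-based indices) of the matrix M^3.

7

Characteristic polynomial: λ^3 - 2λ^2 - 13λ - 10 = (λ - 5)(λ + 1)(λ + 2), so the eigenvalues are -2, -1, 5.
λ=5: eigenvector (0, 0, 1).
λ=-2: eigenvector (-1, 2, 0).
λ=-1: eigenvector (1, -1, 0).
P = [[0, -1, 1], [0, 2, -1], [1, 0, 0]], D = diag(5, -2, -1), P⁻¹ = [[0, 0, 1], [1, 1, 0], [2, 1, 0]].
M³ = P·diag(125, -8, -1)·P⁻¹ = [[6, 7, 0], [-14, -15, 0], [0, 0, 125]].
The requested entry is 7.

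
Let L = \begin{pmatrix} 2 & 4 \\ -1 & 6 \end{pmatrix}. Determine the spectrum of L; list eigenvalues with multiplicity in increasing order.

4, 4

Characteristic polynomial: p(t) = t^2 - 8t + 16 = (t - 4)^2.
Roots (with multiplicity): 4, 4.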